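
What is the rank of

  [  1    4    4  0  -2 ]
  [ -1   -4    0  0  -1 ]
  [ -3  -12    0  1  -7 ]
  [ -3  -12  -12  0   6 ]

R2 -> R2 + R1
  [  1    4    4  0  -2 ]
  [  0    0    4  0  -3 ]
  [ -3  -12    0  1  -7 ]
  [ -3  -12  -12  0   6 ]
R3 -> R3 + 3·R1
  [  1    4    4  0   -2 ]
  [  0    0    4  0   -3 ]
  [  0    0   12  1  -13 ]
  [ -3  -12  -12  0    6 ]
R4 -> R4 + 3·R1
  [ 1  4   4  0   -2 ]
  [ 0  0   4  0   -3 ]
  [ 0  0  12  1  -13 ]
  [ 0  0   0  0    0 ]
R2 -> 1/4·R2
  [ 1  4   4  0    -2 ]
  [ 0  0   1  0  -3/4 ]
  [ 0  0  12  1   -13 ]
  [ 0  0   0  0     0 ]
R3 -> R3 − 12·R2
  [ 1  4  4  0    -2 ]
  [ 0  0  1  0  -3/4 ]
  [ 0  0  0  1    -4 ]
  [ 0  0  0  0     0 ]
R1 -> R1 − 4·R2
  [ 1  4  0  0     1 ]
  [ 0  0  1  0  -3/4 ]
  [ 0  0  0  1    -4 ]
  [ 0  0  0  0     0 ]
The reduced form has 3 nonzero rows.

rank = 3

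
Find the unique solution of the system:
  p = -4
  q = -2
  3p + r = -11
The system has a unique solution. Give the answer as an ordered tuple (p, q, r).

(-4, -2, 1)

Form the augmented matrix and row-reduce:
  [ 1  0  0  |   -4 ]
  [ 0  1  0  |   -2 ]
  [ 3  0  1  |  -11 ]
Subtract 3 times R1 from R3.
  [ 1  0  0  |  -4 ]
  [ 0  1  0  |  -2 ]
  [ 0  0  1  |   1 ]
Reading off the last column: p = -4, q = -2, r = 1.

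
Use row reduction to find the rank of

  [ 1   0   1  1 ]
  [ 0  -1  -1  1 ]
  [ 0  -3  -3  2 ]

Multiply r2 by -1.
Add 3 times r2 to r3.
Multiply r3 by -1.
Add r3 to r2.
Subtract r3 from r1.
The reduced form has 3 nonzero rows.

rank = 3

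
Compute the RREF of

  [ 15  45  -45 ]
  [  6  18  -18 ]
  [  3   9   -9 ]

Multiply R1 by 1/15.
  [ 1   3   -3 ]
  [ 6  18  -18 ]
  [ 3   9   -9 ]
Subtract 6 times R1 from R2.
  [ 1  3  -3 ]
  [ 0  0   0 ]
  [ 3  9  -9 ]
Subtract 3 times R1 from R3.
  [ 1  3  -3 ]
  [ 0  0   0 ]
  [ 0  0   0 ]

[[1, 3, -3], [0, 0, 0], [0, 0, 0]]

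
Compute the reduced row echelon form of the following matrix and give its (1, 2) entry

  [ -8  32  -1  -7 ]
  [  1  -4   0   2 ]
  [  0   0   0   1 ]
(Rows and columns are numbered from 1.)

-4

r1 → -1/8·r1
  [ 1  -4  1/8  7/8 ]
  [ 1  -4    0    2 ]
  [ 0   0    0    1 ]
r2 → r2 − r1
  [ 1  -4   1/8  7/8 ]
  [ 0   0  -1/8  9/8 ]
  [ 0   0     0    1 ]
r2 → -8·r2
  [ 1  -4  1/8  7/8 ]
  [ 0   0    1   -9 ]
  [ 0   0    0    1 ]
r2 → r2 + 9·r3
  [ 1  -4  1/8  7/8 ]
  [ 0   0    1    0 ]
  [ 0   0    0    1 ]
r1 → r1 − 7/8·r3
  [ 1  -4  1/8  0 ]
  [ 0   0    1  0 ]
  [ 0   0    0  1 ]
r1 → r1 − 1/8·r2
  [ 1  -4  0  0 ]
  [ 0   0  1  0 ]
  [ 0   0  0  1 ]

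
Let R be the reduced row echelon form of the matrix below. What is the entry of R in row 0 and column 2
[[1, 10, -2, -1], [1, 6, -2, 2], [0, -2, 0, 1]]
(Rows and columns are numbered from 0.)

-2

R2 := R2 − R1
R2 := -1/4·R2
R3 := R3 + 2·R2
R3 := -2·R3
R2 := R2 + 3/4·R3
R1 := R1 + R3
R1 := R1 − 10·R2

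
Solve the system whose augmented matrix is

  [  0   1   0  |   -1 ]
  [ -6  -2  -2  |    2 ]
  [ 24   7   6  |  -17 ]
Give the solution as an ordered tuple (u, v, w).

(-5/3, -1, 5)

ρ1 ↔ ρ2
ρ1 ← -1/6·ρ1
ρ3 ← ρ3 − 24·ρ1
ρ3 ← ρ3 + ρ2
ρ3 ← -1/2·ρ3
ρ1 ← ρ1 − 1/3·ρ3
ρ1 ← ρ1 − 1/3·ρ2
Reading off the last column: u = -5/3, v = -1, w = 5.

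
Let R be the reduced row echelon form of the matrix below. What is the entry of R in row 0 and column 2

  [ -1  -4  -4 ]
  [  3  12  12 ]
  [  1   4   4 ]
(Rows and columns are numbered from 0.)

R1 ← -1·R1
  [ 1   4   4 ]
  [ 3  12  12 ]
  [ 1   4   4 ]
R2 ← R2 − 3·R1
  [ 1  4  4 ]
  [ 0  0  0 ]
  [ 1  4  4 ]
R3 ← R3 − R1
  [ 1  4  4 ]
  [ 0  0  0 ]
  [ 0  0  0 ]

4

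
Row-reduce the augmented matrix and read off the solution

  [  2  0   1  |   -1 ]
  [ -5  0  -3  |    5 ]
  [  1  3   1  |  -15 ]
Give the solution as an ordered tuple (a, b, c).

Multiply r1 by 1/2.
  [  1  0  1/2  |  -1/2 ]
  [ -5  0   -3  |     5 ]
  [  1  3    1  |   -15 ]
Add 5 times r1 to r2.
  [ 1  0   1/2  |  -1/2 ]
  [ 0  0  -1/2  |   5/2 ]
  [ 1  3     1  |   -15 ]
Subtract r1 from r3.
  [ 1  0   1/2  |   -1/2 ]
  [ 0  0  -1/2  |    5/2 ]
  [ 0  3   1/2  |  -29/2 ]
Swap r2 and r3.
  [ 1  0   1/2  |   -1/2 ]
  [ 0  3   1/2  |  -29/2 ]
  [ 0  0  -1/2  |    5/2 ]
Multiply r2 by 1/3.
  [ 1  0   1/2  |   -1/2 ]
  [ 0  1   1/6  |  -29/6 ]
  [ 0  0  -1/2  |    5/2 ]
Multiply r3 by -2.
  [ 1  0  1/2  |   -1/2 ]
  [ 0  1  1/6  |  -29/6 ]
  [ 0  0    1  |     -5 ]
Subtract 1/6 times r3 from r2.
  [ 1  0  1/2  |  -1/2 ]
  [ 0  1    0  |    -4 ]
  [ 0  0    1  |    -5 ]
Subtract 1/2 times r3 from r1.
  [ 1  0  0  |   2 ]
  [ 0  1  0  |  -4 ]
  [ 0  0  1  |  -5 ]
Reading off the last column: a = 2, b = -4, c = -5.

(2, -4, -5)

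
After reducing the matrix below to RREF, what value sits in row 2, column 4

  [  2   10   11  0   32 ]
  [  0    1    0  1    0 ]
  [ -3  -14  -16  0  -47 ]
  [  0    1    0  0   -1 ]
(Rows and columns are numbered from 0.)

r1 ← 1/2·r1
  [  1    5  11/2  0   16 ]
  [  0    1     0  1    0 ]
  [ -3  -14   -16  0  -47 ]
  [  0    1     0  0   -1 ]
r3 ← r3 + 3·r1
  [ 1  5  11/2  0  16 ]
  [ 0  1     0  1   0 ]
  [ 0  1   1/2  0   1 ]
  [ 0  1     0  0  -1 ]
r3 ← r3 − r2
  [ 1  5  11/2   0  16 ]
  [ 0  1     0   1   0 ]
  [ 0  0   1/2  -1   1 ]
  [ 0  1     0   0  -1 ]
r4 ← r4 − r2
  [ 1  5  11/2   0  16 ]
  [ 0  1     0   1   0 ]
  [ 0  0   1/2  -1   1 ]
  [ 0  0     0  -1  -1 ]
r3 ← 2·r3
  [ 1  5  11/2   0  16 ]
  [ 0  1     0   1   0 ]
  [ 0  0     1  -2   2 ]
  [ 0  0     0  -1  -1 ]
r4 ← -1·r4
  [ 1  5  11/2   0  16 ]
  [ 0  1     0   1   0 ]
  [ 0  0     1  -2   2 ]
  [ 0  0     0   1   1 ]
r3 ← r3 + 2·r4
  [ 1  5  11/2  0  16 ]
  [ 0  1     0  1   0 ]
  [ 0  0     1  0   4 ]
  [ 0  0     0  1   1 ]
r2 ← r2 − r4
  [ 1  5  11/2  0  16 ]
  [ 0  1     0  0  -1 ]
  [ 0  0     1  0   4 ]
  [ 0  0     0  1   1 ]
r1 ← r1 − 11/2·r3
  [ 1  5  0  0  -6 ]
  [ 0  1  0  0  -1 ]
  [ 0  0  1  0   4 ]
  [ 0  0  0  1   1 ]
r1 ← r1 − 5·r2
  [ 1  0  0  0  -1 ]
  [ 0  1  0  0  -1 ]
  [ 0  0  1  0   4 ]
  [ 0  0  0  1   1 ]

4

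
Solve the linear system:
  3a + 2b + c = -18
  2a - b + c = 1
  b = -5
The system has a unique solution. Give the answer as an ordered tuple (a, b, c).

(-4, -5, 4)

Form the augmented matrix and row-reduce:
  [ 3   2  1  |  -18 ]
  [ 2  -1  1  |    1 ]
  [ 0   1  0  |   -5 ]
R1 → 1/3·R1
  [ 1  2/3  1/3  |  -6 ]
  [ 2   -1    1  |   1 ]
  [ 0    1    0  |  -5 ]
R2 → R2 − 2·R1
  [ 1   2/3  1/3  |  -6 ]
  [ 0  -7/3  1/3  |  13 ]
  [ 0     1    0  |  -5 ]
R2 → -3/7·R2
  [ 1  2/3   1/3  |     -6 ]
  [ 0    1  -1/7  |  -39/7 ]
  [ 0    1     0  |     -5 ]
R3 → R3 − R2
  [ 1  2/3   1/3  |     -6 ]
  [ 0    1  -1/7  |  -39/7 ]
  [ 0    0   1/7  |    4/7 ]
R3 → 7·R3
  [ 1  2/3   1/3  |     -6 ]
  [ 0    1  -1/7  |  -39/7 ]
  [ 0    0     1  |      4 ]
R2 → R2 + 1/7·R3
  [ 1  2/3  1/3  |  -6 ]
  [ 0    1    0  |  -5 ]
  [ 0    0    1  |   4 ]
R1 → R1 − 1/3·R3
  [ 1  2/3  0  |  -22/3 ]
  [ 0    1  0  |     -5 ]
  [ 0    0  1  |      4 ]
R1 → R1 − 2/3·R2
  [ 1  0  0  |  -4 ]
  [ 0  1  0  |  -5 ]
  [ 0  0  1  |   4 ]
Reading off the last column: a = -4, b = -5, c = 4.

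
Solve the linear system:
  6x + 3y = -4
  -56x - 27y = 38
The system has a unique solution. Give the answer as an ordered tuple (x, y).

Form the augmented matrix and row-reduce:
  [   6    3  |  -4 ]
  [ -56  -27  |  38 ]
R1 := 1/6·R1
  [   1  1/2  |  -2/3 ]
  [ -56  -27  |    38 ]
R2 := R2 + 56·R1
  [ 1  1/2  |  -2/3 ]
  [ 0    1  |   2/3 ]
R1 := R1 − 1/2·R2
  [ 1  0  |   -1 ]
  [ 0  1  |  2/3 ]
Reading off the last column: x = -1, y = 2/3.

(-1, 2/3)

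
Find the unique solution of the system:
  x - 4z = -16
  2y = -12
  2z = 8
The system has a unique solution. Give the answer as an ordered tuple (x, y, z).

(0, -6, 4)

Form the augmented matrix and row-reduce:
  [ 1  0  -4  |  -16 ]
  [ 0  2   0  |  -12 ]
  [ 0  0   2  |    8 ]
R2 ← 1/2·R2
  [ 1  0  -4  |  -16 ]
  [ 0  1   0  |   -6 ]
  [ 0  0   2  |    8 ]
R3 ← 1/2·R3
  [ 1  0  -4  |  -16 ]
  [ 0  1   0  |   -6 ]
  [ 0  0   1  |    4 ]
R1 ← R1 + 4·R3
  [ 1  0  0  |   0 ]
  [ 0  1  0  |  -6 ]
  [ 0  0  1  |   4 ]
Reading off the last column: x = 0, y = -6, z = 4.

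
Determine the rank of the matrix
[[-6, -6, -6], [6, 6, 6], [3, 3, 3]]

rank = 1

R1 ← -1/6·R1
R2 ← R2 − 6·R1
R3 ← R3 − 3·R1
The reduced form has 1 nonzero row.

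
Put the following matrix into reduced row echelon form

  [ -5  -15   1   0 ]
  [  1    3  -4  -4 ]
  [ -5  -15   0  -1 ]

r1 -> -1/5·r1
  [  1    3  -1/5   0 ]
  [  1    3    -4  -4 ]
  [ -5  -15     0  -1 ]
r2 -> r2 − r1
  [  1    3   -1/5   0 ]
  [  0    0  -19/5  -4 ]
  [ -5  -15      0  -1 ]
r3 -> r3 + 5·r1
  [ 1  3   -1/5   0 ]
  [ 0  0  -19/5  -4 ]
  [ 0  0     -1  -1 ]
r2 -> -5/19·r2
  [ 1  3  -1/5      0 ]
  [ 0  0     1  20/19 ]
  [ 0  0    -1     -1 ]
r3 -> r3 + r2
  [ 1  3  -1/5      0 ]
  [ 0  0     1  20/19 ]
  [ 0  0     0   1/19 ]
r3 -> 19·r3
  [ 1  3  -1/5      0 ]
  [ 0  0     1  20/19 ]
  [ 0  0     0      1 ]
r2 -> r2 − 20/19·r3
  [ 1  3  -1/5  0 ]
  [ 0  0     1  0 ]
  [ 0  0     0  1 ]
r1 -> r1 + 1/5·r2
  [ 1  3  0  0 ]
  [ 0  0  1  0 ]
  [ 0  0  0  1 ]

[[1, 3, 0, 0], [0, 0, 1, 0], [0, 0, 0, 1]]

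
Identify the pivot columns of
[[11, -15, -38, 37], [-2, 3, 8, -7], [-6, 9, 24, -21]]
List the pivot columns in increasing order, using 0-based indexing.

ρ1 := 1/11·ρ1
  [  1  -15/11  -38/11  37/11 ]
  [ -2       3       8     -7 ]
  [ -6       9      24    -21 ]
ρ2 := ρ2 + 2·ρ1
  [  1  -15/11  -38/11  37/11 ]
  [  0    3/11   12/11  -3/11 ]
  [ -6       9      24    -21 ]
ρ3 := ρ3 + 6·ρ1
  [ 1  -15/11  -38/11  37/11 ]
  [ 0    3/11   12/11  -3/11 ]
  [ 0    9/11   36/11  -9/11 ]
ρ2 := 11/3·ρ2
  [ 1  -15/11  -38/11  37/11 ]
  [ 0       1       4     -1 ]
  [ 0    9/11   36/11  -9/11 ]
ρ3 := ρ3 − 9/11·ρ2
  [ 1  -15/11  -38/11  37/11 ]
  [ 0       1       4     -1 ]
  [ 0       0       0      0 ]
ρ1 := ρ1 + 15/11·ρ2
  [ 1  0  2   2 ]
  [ 0  1  4  -1 ]
  [ 0  0  0   0 ]
Pivot columns are the columns containing a leading 1.

0, 1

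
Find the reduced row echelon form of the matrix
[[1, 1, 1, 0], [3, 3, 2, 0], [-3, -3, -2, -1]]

[[1, 1, 0, 0], [0, 0, 1, 0], [0, 0, 0, 1]]

r2 -> r2 − 3·r1
  [  1   1   1   0 ]
  [  0   0  -1   0 ]
  [ -3  -3  -2  -1 ]
r3 -> r3 + 3·r1
  [ 1  1   1   0 ]
  [ 0  0  -1   0 ]
  [ 0  0   1  -1 ]
r2 -> -1·r2
  [ 1  1  1   0 ]
  [ 0  0  1   0 ]
  [ 0  0  1  -1 ]
r3 -> r3 − r2
  [ 1  1  1   0 ]
  [ 0  0  1   0 ]
  [ 0  0  0  -1 ]
r3 -> -1·r3
  [ 1  1  1  0 ]
  [ 0  0  1  0 ]
  [ 0  0  0  1 ]
r1 -> r1 − r2
  [ 1  1  0  0 ]
  [ 0  0  1  0 ]
  [ 0  0  0  1 ]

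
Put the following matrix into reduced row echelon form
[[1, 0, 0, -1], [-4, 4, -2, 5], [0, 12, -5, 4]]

[[1, 0, 0, -1], [0, 1, 0, 3/4], [0, 0, 1, 1]]

R2 -> R2 + 4·R1
  [ 1   0   0  -1 ]
  [ 0   4  -2   1 ]
  [ 0  12  -5   4 ]
R2 -> 1/4·R2
  [ 1   0     0   -1 ]
  [ 0   1  -1/2  1/4 ]
  [ 0  12    -5    4 ]
R3 -> R3 − 12·R2
  [ 1  0     0   -1 ]
  [ 0  1  -1/2  1/4 ]
  [ 0  0     1    1 ]
R2 -> R2 + 1/2·R3
  [ 1  0  0   -1 ]
  [ 0  1  0  3/4 ]
  [ 0  0  1    1 ]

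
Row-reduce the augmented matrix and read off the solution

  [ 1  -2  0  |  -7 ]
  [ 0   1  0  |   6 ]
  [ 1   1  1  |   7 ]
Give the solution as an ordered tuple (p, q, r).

R3 -> R3 − R1
  [ 1  -2  0  |  -7 ]
  [ 0   1  0  |   6 ]
  [ 0   3  1  |  14 ]
R3 -> R3 − 3·R2
  [ 1  -2  0  |  -7 ]
  [ 0   1  0  |   6 ]
  [ 0   0  1  |  -4 ]
R1 -> R1 + 2·R2
  [ 1  0  0  |   5 ]
  [ 0  1  0  |   6 ]
  [ 0  0  1  |  -4 ]
Reading off the last column: p = 5, q = 6, r = -4.

(5, 6, -4)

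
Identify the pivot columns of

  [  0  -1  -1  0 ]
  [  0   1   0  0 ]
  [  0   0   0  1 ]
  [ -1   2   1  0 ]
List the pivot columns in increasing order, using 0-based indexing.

0, 1, 2, 3

R1 ↔ R4
  [ -1   2   1  0 ]
  [  0   1   0  0 ]
  [  0   0   0  1 ]
  [  0  -1  -1  0 ]
R1 := -1·R1
  [ 1  -2  -1  0 ]
  [ 0   1   0  0 ]
  [ 0   0   0  1 ]
  [ 0  -1  -1  0 ]
R4 := R4 + R2
  [ 1  -2  -1  0 ]
  [ 0   1   0  0 ]
  [ 0   0   0  1 ]
  [ 0   0  -1  0 ]
R3 ↔ R4
  [ 1  -2  -1  0 ]
  [ 0   1   0  0 ]
  [ 0   0  -1  0 ]
  [ 0   0   0  1 ]
R3 := -1·R3
  [ 1  -2  -1  0 ]
  [ 0   1   0  0 ]
  [ 0   0   1  0 ]
  [ 0   0   0  1 ]
R1 := R1 + R3
  [ 1  -2  0  0 ]
  [ 0   1  0  0 ]
  [ 0   0  1  0 ]
  [ 0   0  0  1 ]
R1 := R1 + 2·R2
  [ 1  0  0  0 ]
  [ 0  1  0  0 ]
  [ 0  0  1  0 ]
  [ 0  0  0  1 ]
Pivot columns are the columns containing a leading 1.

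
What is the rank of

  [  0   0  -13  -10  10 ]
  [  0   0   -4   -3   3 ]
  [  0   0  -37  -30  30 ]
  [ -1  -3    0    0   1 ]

rank = 3

r1 <=> r4
  [ -1  -3    0    0   1 ]
  [  0   0   -4   -3   3 ]
  [  0   0  -37  -30  30 ]
  [  0   0  -13  -10  10 ]
r1 -> -1·r1
  [ 1  3    0    0  -1 ]
  [ 0  0   -4   -3   3 ]
  [ 0  0  -37  -30  30 ]
  [ 0  0  -13  -10  10 ]
r2 -> -1/4·r2
  [ 1  3    0    0    -1 ]
  [ 0  0    1  3/4  -3/4 ]
  [ 0  0  -37  -30    30 ]
  [ 0  0  -13  -10    10 ]
r3 -> r3 + 37·r2
  [ 1  3    0     0    -1 ]
  [ 0  0    1   3/4  -3/4 ]
  [ 0  0    0  -9/4   9/4 ]
  [ 0  0  -13   -10    10 ]
r4 -> r4 + 13·r2
  [ 1  3  0     0    -1 ]
  [ 0  0  1   3/4  -3/4 ]
  [ 0  0  0  -9/4   9/4 ]
  [ 0  0  0  -1/4   1/4 ]
r3 -> -4/9·r3
  [ 1  3  0     0    -1 ]
  [ 0  0  1   3/4  -3/4 ]
  [ 0  0  0     1    -1 ]
  [ 0  0  0  -1/4   1/4 ]
r4 -> r4 + 1/4·r3
  [ 1  3  0    0    -1 ]
  [ 0  0  1  3/4  -3/4 ]
  [ 0  0  0    1    -1 ]
  [ 0  0  0    0     0 ]
r2 -> r2 − 3/4·r3
  [ 1  3  0  0  -1 ]
  [ 0  0  1  0   0 ]
  [ 0  0  0  1  -1 ]
  [ 0  0  0  0   0 ]
The reduced form has 3 nonzero rows.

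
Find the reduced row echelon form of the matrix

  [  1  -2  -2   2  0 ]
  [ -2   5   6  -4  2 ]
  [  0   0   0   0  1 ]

R2 → R2 + 2·R1
  [ 1  -2  -2  2  0 ]
  [ 0   1   2  0  2 ]
  [ 0   0   0  0  1 ]
R2 → R2 − 2·R3
  [ 1  -2  -2  2  0 ]
  [ 0   1   2  0  0 ]
  [ 0   0   0  0  1 ]
R1 → R1 + 2·R2
  [ 1  0  2  2  0 ]
  [ 0  1  2  0  0 ]
  [ 0  0  0  0  1 ]

[[1, 0, 2, 2, 0], [0, 1, 2, 0, 0], [0, 0, 0, 0, 1]]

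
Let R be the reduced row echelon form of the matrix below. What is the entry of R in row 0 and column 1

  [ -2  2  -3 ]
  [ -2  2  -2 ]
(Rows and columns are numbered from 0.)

Multiply R1 by -1/2.
  [  1  -1  3/2 ]
  [ -2   2   -2 ]
Add 2 times R1 to R2.
  [ 1  -1  3/2 ]
  [ 0   0    1 ]
Subtract 3/2 times R2 from R1.
  [ 1  -1  0 ]
  [ 0   0  1 ]

-1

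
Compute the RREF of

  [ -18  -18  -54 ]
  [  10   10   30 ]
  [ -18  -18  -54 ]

Multiply r1 by -1/18.
  [   1    1    3 ]
  [  10   10   30 ]
  [ -18  -18  -54 ]
Subtract 10 times r1 from r2.
  [   1    1    3 ]
  [   0    0    0 ]
  [ -18  -18  -54 ]
Add 18 times r1 to r3.
  [ 1  1  3 ]
  [ 0  0  0 ]
  [ 0  0  0 ]

[[1, 1, 3], [0, 0, 0], [0, 0, 0]]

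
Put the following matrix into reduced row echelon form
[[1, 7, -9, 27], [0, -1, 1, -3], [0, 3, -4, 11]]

R2 ← -1·R2
  [ 1  7  -9  27 ]
  [ 0  1  -1   3 ]
  [ 0  3  -4  11 ]
R3 ← R3 − 3·R2
  [ 1  7  -9  27 ]
  [ 0  1  -1   3 ]
  [ 0  0  -1   2 ]
R3 ← -1·R3
  [ 1  7  -9  27 ]
  [ 0  1  -1   3 ]
  [ 0  0   1  -2 ]
R2 ← R2 + R3
  [ 1  7  -9  27 ]
  [ 0  1   0   1 ]
  [ 0  0   1  -2 ]
R1 ← R1 + 9·R3
  [ 1  7  0   9 ]
  [ 0  1  0   1 ]
  [ 0  0  1  -2 ]
R1 ← R1 − 7·R2
  [ 1  0  0   2 ]
  [ 0  1  0   1 ]
  [ 0  0  1  -2 ]

[[1, 0, 0, 2], [0, 1, 0, 1], [0, 0, 1, -2]]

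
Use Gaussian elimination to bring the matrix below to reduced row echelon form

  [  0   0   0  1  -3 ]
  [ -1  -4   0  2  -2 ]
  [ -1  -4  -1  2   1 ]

r1 <-> r2
r1 ← -1·r1
r3 ← r3 + r1
r2 <-> r3
r2 ← -1·r2
r1 ← r1 + 2·r3

[[1, 4, 0, 0, -4], [0, 0, 1, 0, -3], [0, 0, 0, 1, -3]]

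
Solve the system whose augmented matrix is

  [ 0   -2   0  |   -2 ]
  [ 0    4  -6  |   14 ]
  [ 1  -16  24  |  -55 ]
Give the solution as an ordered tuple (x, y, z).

(1, 1, -5/3)

ρ1 ↔ ρ3
  [ 1  -16  24  |  -55 ]
  [ 0    4  -6  |   14 ]
  [ 0   -2   0  |   -2 ]
ρ2 → 1/4·ρ2
  [ 1  -16    24  |  -55 ]
  [ 0    1  -3/2  |  7/2 ]
  [ 0   -2     0  |   -2 ]
ρ3 → ρ3 + 2·ρ2
  [ 1  -16    24  |  -55 ]
  [ 0    1  -3/2  |  7/2 ]
  [ 0    0    -3  |    5 ]
ρ3 → -1/3·ρ3
  [ 1  -16    24  |   -55 ]
  [ 0    1  -3/2  |   7/2 ]
  [ 0    0     1  |  -5/3 ]
ρ2 → ρ2 + 3/2·ρ3
  [ 1  -16  24  |   -55 ]
  [ 0    1   0  |     1 ]
  [ 0    0   1  |  -5/3 ]
ρ1 → ρ1 − 24·ρ3
  [ 1  -16  0  |   -15 ]
  [ 0    1  0  |     1 ]
  [ 0    0  1  |  -5/3 ]
ρ1 → ρ1 + 16·ρ2
  [ 1  0  0  |     1 ]
  [ 0  1  0  |     1 ]
  [ 0  0  1  |  -5/3 ]
Reading off the last column: x = 1, y = 1, z = -5/3.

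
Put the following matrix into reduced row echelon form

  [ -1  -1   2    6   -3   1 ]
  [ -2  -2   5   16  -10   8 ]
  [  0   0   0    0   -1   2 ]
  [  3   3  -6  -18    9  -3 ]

[[1, 1, 0, 2, 0, 1], [0, 0, 1, 4, 0, -2], [0, 0, 0, 0, 1, -2], [0, 0, 0, 0, 0, 0]]

R1 := -1·R1
  [  1   1  -2   -6    3  -1 ]
  [ -2  -2   5   16  -10   8 ]
  [  0   0   0    0   -1   2 ]
  [  3   3  -6  -18    9  -3 ]
R2 := R2 + 2·R1
  [ 1  1  -2   -6   3  -1 ]
  [ 0  0   1    4  -4   6 ]
  [ 0  0   0    0  -1   2 ]
  [ 3  3  -6  -18   9  -3 ]
R4 := R4 − 3·R1
  [ 1  1  -2  -6   3  -1 ]
  [ 0  0   1   4  -4   6 ]
  [ 0  0   0   0  -1   2 ]
  [ 0  0   0   0   0   0 ]
R3 := -1·R3
  [ 1  1  -2  -6   3  -1 ]
  [ 0  0   1   4  -4   6 ]
  [ 0  0   0   0   1  -2 ]
  [ 0  0   0   0   0   0 ]
R2 := R2 + 4·R3
  [ 1  1  -2  -6  3  -1 ]
  [ 0  0   1   4  0  -2 ]
  [ 0  0   0   0  1  -2 ]
  [ 0  0   0   0  0   0 ]
R1 := R1 − 3·R3
  [ 1  1  -2  -6  0   5 ]
  [ 0  0   1   4  0  -2 ]
  [ 0  0   0   0  1  -2 ]
  [ 0  0   0   0  0   0 ]
R1 := R1 + 2·R2
  [ 1  1  0  2  0   1 ]
  [ 0  0  1  4  0  -2 ]
  [ 0  0  0  0  1  -2 ]
  [ 0  0  0  0  0   0 ]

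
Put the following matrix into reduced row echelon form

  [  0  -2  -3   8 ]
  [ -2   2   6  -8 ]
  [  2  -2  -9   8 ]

R1 <=> R2
  [ -2   2   6  -8 ]
  [  0  -2  -3   8 ]
  [  2  -2  -9   8 ]
R1 -> -1/2·R1
  [ 1  -1  -3  4 ]
  [ 0  -2  -3  8 ]
  [ 2  -2  -9  8 ]
R3 -> R3 − 2·R1
  [ 1  -1  -3  4 ]
  [ 0  -2  -3  8 ]
  [ 0   0  -3  0 ]
R2 -> -1/2·R2
  [ 1  -1   -3   4 ]
  [ 0   1  3/2  -4 ]
  [ 0   0   -3   0 ]
R3 -> -1/3·R3
  [ 1  -1   -3   4 ]
  [ 0   1  3/2  -4 ]
  [ 0   0    1   0 ]
R2 -> R2 − 3/2·R3
  [ 1  -1  -3   4 ]
  [ 0   1   0  -4 ]
  [ 0   0   1   0 ]
R1 -> R1 + 3·R3
  [ 1  -1  0   4 ]
  [ 0   1  0  -4 ]
  [ 0   0  1   0 ]
R1 -> R1 + R2
  [ 1  0  0   0 ]
  [ 0  1  0  -4 ]
  [ 0  0  1   0 ]

[[1, 0, 0, 0], [0, 1, 0, -4], [0, 0, 1, 0]]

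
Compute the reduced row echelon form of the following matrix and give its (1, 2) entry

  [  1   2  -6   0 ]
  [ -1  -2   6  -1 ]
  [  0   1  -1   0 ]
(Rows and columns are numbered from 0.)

r2 -> r2 + r1
  [ 1  2  -6   0 ]
  [ 0  0   0  -1 ]
  [ 0  1  -1   0 ]
r2 ↔ r3
  [ 1  2  -6   0 ]
  [ 0  1  -1   0 ]
  [ 0  0   0  -1 ]
r3 -> -1·r3
  [ 1  2  -6  0 ]
  [ 0  1  -1  0 ]
  [ 0  0   0  1 ]
r1 -> r1 − 2·r2
  [ 1  0  -4  0 ]
  [ 0  1  -1  0 ]
  [ 0  0   0  1 ]

-1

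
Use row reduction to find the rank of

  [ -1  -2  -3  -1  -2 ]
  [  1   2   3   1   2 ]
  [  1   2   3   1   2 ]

rank = 1

r1 ← -1·r1
  [ 1  2  3  1  2 ]
  [ 1  2  3  1  2 ]
  [ 1  2  3  1  2 ]
r2 ← r2 − r1
  [ 1  2  3  1  2 ]
  [ 0  0  0  0  0 ]
  [ 1  2  3  1  2 ]
r3 ← r3 − r1
  [ 1  2  3  1  2 ]
  [ 0  0  0  0  0 ]
  [ 0  0  0  0  0 ]
The reduced form has 1 nonzero row.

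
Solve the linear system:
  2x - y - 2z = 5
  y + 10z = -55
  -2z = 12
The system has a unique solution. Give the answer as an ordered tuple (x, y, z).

(-1, 5, -6)

Form the augmented matrix and row-reduce:
  [ 2  -1  -2  |    5 ]
  [ 0   1  10  |  -55 ]
  [ 0   0  -2  |   12 ]
r1 → 1/2·r1
  [ 1  -1/2  -1  |  5/2 ]
  [ 0     1  10  |  -55 ]
  [ 0     0  -2  |   12 ]
r3 → -1/2·r3
  [ 1  -1/2  -1  |  5/2 ]
  [ 0     1  10  |  -55 ]
  [ 0     0   1  |   -6 ]
r2 → r2 − 10·r3
  [ 1  -1/2  -1  |  5/2 ]
  [ 0     1   0  |    5 ]
  [ 0     0   1  |   -6 ]
r1 → r1 + r3
  [ 1  -1/2  0  |  -7/2 ]
  [ 0     1  0  |     5 ]
  [ 0     0  1  |    -6 ]
r1 → r1 + 1/2·r2
  [ 1  0  0  |  -1 ]
  [ 0  1  0  |   5 ]
  [ 0  0  1  |  -6 ]
Reading off the last column: x = -1, y = 5, z = -6.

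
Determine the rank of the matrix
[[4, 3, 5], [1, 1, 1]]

rank = 2

r1 := 1/4·r1
  [ 1  3/4  5/4 ]
  [ 1    1    1 ]
r2 := r2 − r1
  [ 1  3/4   5/4 ]
  [ 0  1/4  -1/4 ]
r2 := 4·r2
  [ 1  3/4  5/4 ]
  [ 0    1   -1 ]
r1 := r1 − 3/4·r2
  [ 1  0   2 ]
  [ 0  1  -1 ]
The reduced form has 2 nonzero rows.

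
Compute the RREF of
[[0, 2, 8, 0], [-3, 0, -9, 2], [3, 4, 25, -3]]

[[1, 0, 3, 0], [0, 1, 4, 0], [0, 0, 0, 1]]

Swap ρ1 and ρ2.
Multiply ρ1 by -1/3.
Subtract 3 times ρ1 from ρ3.
Multiply ρ2 by 1/2.
Subtract 4 times ρ2 from ρ3.
Multiply ρ3 by -1.
Add 2/3 times ρ3 to ρ1.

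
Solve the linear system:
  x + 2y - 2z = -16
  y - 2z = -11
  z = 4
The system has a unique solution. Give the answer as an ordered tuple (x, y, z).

Form the augmented matrix and row-reduce:
  [ 1  2  -2  |  -16 ]
  [ 0  1  -2  |  -11 ]
  [ 0  0   1  |    4 ]
ρ2 -> ρ2 + 2·ρ3
  [ 1  2  -2  |  -16 ]
  [ 0  1   0  |   -3 ]
  [ 0  0   1  |    4 ]
ρ1 -> ρ1 + 2·ρ3
  [ 1  2  0  |  -8 ]
  [ 0  1  0  |  -3 ]
  [ 0  0  1  |   4 ]
ρ1 -> ρ1 − 2·ρ2
  [ 1  0  0  |  -2 ]
  [ 0  1  0  |  -3 ]
  [ 0  0  1  |   4 ]
Reading off the last column: x = -2, y = -3, z = 4.

(-2, -3, 4)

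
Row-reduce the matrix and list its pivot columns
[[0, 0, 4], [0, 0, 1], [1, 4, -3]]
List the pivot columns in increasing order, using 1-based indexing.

1, 3

r1 <=> r3
  [ 1  4  -3 ]
  [ 0  0   1 ]
  [ 0  0   4 ]
r3 -> r3 − 4·r2
  [ 1  4  -3 ]
  [ 0  0   1 ]
  [ 0  0   0 ]
r1 -> r1 + 3·r2
  [ 1  4  0 ]
  [ 0  0  1 ]
  [ 0  0  0 ]
Pivot columns are the columns containing a leading 1.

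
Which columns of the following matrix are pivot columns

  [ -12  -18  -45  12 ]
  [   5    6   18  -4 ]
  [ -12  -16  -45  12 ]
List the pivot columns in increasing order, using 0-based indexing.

0, 1, 2

R1 := -1/12·R1
R2 := R2 − 5·R1
R3 := R3 + 12·R1
R2 := -2/3·R2
R3 := R3 − 2·R2
R3 := -1·R3
R2 := R2 − 1/2·R3
R1 := R1 − 15/4·R3
R1 := R1 − 3/2·R2
Pivot columns are the columns containing a leading 1.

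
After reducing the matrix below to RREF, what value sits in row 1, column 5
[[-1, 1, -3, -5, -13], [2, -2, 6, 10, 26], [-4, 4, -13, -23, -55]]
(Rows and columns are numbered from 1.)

4

Multiply R1 by -1.
  [  1  -1    3    5   13 ]
  [  2  -2    6   10   26 ]
  [ -4   4  -13  -23  -55 ]
Subtract 2 times R1 from R2.
  [  1  -1    3    5   13 ]
  [  0   0    0    0    0 ]
  [ -4   4  -13  -23  -55 ]
Add 4 times R1 to R3.
  [ 1  -1   3   5  13 ]
  [ 0   0   0   0   0 ]
  [ 0   0  -1  -3  -3 ]
Swap R2 and R3.
  [ 1  -1   3   5  13 ]
  [ 0   0  -1  -3  -3 ]
  [ 0   0   0   0   0 ]
Multiply R2 by -1.
  [ 1  -1  3  5  13 ]
  [ 0   0  1  3   3 ]
  [ 0   0  0  0   0 ]
Subtract 3 times R2 from R1.
  [ 1  -1  0  -4  4 ]
  [ 0   0  1   3  3 ]
  [ 0   0  0   0  0 ]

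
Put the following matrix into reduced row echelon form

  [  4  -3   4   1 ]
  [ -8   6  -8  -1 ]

[[1, -3/4, 1, 0], [0, 0, 0, 1]]

R1 := 1/4·R1
  [  1  -3/4   1  1/4 ]
  [ -8     6  -8   -1 ]
R2 := R2 + 8·R1
  [ 1  -3/4  1  1/4 ]
  [ 0     0  0    1 ]
R1 := R1 − 1/4·R2
  [ 1  -3/4  1  0 ]
  [ 0     0  0  1 ]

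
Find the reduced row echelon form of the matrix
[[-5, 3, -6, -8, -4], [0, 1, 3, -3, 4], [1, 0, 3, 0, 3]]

R1 -> -1/5·R1
  [ 1  -3/5  6/5  8/5  4/5 ]
  [ 0     1    3   -3    4 ]
  [ 1     0    3    0    3 ]
R3 -> R3 − R1
  [ 1  -3/5  6/5   8/5   4/5 ]
  [ 0     1    3    -3     4 ]
  [ 0   3/5  9/5  -8/5  11/5 ]
R3 -> R3 − 3/5·R2
  [ 1  -3/5  6/5  8/5   4/5 ]
  [ 0     1    3   -3     4 ]
  [ 0     0    0  1/5  -1/5 ]
R3 -> 5·R3
  [ 1  -3/5  6/5  8/5  4/5 ]
  [ 0     1    3   -3    4 ]
  [ 0     0    0    1   -1 ]
R2 -> R2 + 3·R3
  [ 1  -3/5  6/5  8/5  4/5 ]
  [ 0     1    3    0    1 ]
  [ 0     0    0    1   -1 ]
R1 -> R1 − 8/5·R3
  [ 1  -3/5  6/5  0  12/5 ]
  [ 0     1    3  0     1 ]
  [ 0     0    0  1    -1 ]
R1 -> R1 + 3/5·R2
  [ 1  0  3  0   3 ]
  [ 0  1  3  0   1 ]
  [ 0  0  0  1  -1 ]

[[1, 0, 3, 0, 3], [0, 1, 3, 0, 1], [0, 0, 0, 1, -1]]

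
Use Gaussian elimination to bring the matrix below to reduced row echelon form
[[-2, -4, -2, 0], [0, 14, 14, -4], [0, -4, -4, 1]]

[[1, 0, -1, 0], [0, 1, 1, 0], [0, 0, 0, 1]]

r1 -> -1/2·r1
  [ 1   2   1   0 ]
  [ 0  14  14  -4 ]
  [ 0  -4  -4   1 ]
r2 -> 1/14·r2
  [ 1   2   1     0 ]
  [ 0   1   1  -2/7 ]
  [ 0  -4  -4     1 ]
r3 -> r3 + 4·r2
  [ 1  2  1     0 ]
  [ 0  1  1  -2/7 ]
  [ 0  0  0  -1/7 ]
r3 -> -7·r3
  [ 1  2  1     0 ]
  [ 0  1  1  -2/7 ]
  [ 0  0  0     1 ]
r2 -> r2 + 2/7·r3
  [ 1  2  1  0 ]
  [ 0  1  1  0 ]
  [ 0  0  0  1 ]
r1 -> r1 − 2·r2
  [ 1  0  -1  0 ]
  [ 0  1   1  0 ]
  [ 0  0   0  1 ]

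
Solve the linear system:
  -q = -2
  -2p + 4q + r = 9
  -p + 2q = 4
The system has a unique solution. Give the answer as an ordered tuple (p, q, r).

(0, 2, 1)

Form the augmented matrix and row-reduce:
  [  0  -1  0  |  -2 ]
  [ -2   4  1  |   9 ]
  [ -1   2  0  |   4 ]
R1 ↔ R2
  [ -2   4  1  |   9 ]
  [  0  -1  0  |  -2 ]
  [ -1   2  0  |   4 ]
R1 := -1/2·R1
  [  1  -2  -1/2  |  -9/2 ]
  [  0  -1     0  |    -2 ]
  [ -1   2     0  |     4 ]
R3 := R3 + R1
  [ 1  -2  -1/2  |  -9/2 ]
  [ 0  -1     0  |    -2 ]
  [ 0   0  -1/2  |  -1/2 ]
R2 := -1·R2
  [ 1  -2  -1/2  |  -9/2 ]
  [ 0   1     0  |     2 ]
  [ 0   0  -1/2  |  -1/2 ]
R3 := -2·R3
  [ 1  -2  -1/2  |  -9/2 ]
  [ 0   1     0  |     2 ]
  [ 0   0     1  |     1 ]
R1 := R1 + 1/2·R3
  [ 1  -2  0  |  -4 ]
  [ 0   1  0  |   2 ]
  [ 0   0  1  |   1 ]
R1 := R1 + 2·R2
  [ 1  0  0  |  0 ]
  [ 0  1  0  |  2 ]
  [ 0  0  1  |  1 ]
Reading off the last column: p = 0, q = 2, r = 1.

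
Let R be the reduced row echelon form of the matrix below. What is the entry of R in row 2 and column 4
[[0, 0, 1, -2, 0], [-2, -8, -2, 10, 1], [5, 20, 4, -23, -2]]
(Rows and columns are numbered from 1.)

ρ1 ↔ ρ2
  [ -2  -8  -2   10   1 ]
  [  0   0   1   -2   0 ]
  [  5  20   4  -23  -2 ]
ρ1 -> -1/2·ρ1
  [ 1   4  1   -5  -1/2 ]
  [ 0   0  1   -2     0 ]
  [ 5  20  4  -23    -2 ]
ρ3 -> ρ3 − 5·ρ1
  [ 1  4   1  -5  -1/2 ]
  [ 0  0   1  -2     0 ]
  [ 0  0  -1   2   1/2 ]
ρ3 -> ρ3 + ρ2
  [ 1  4  1  -5  -1/2 ]
  [ 0  0  1  -2     0 ]
  [ 0  0  0   0   1/2 ]
ρ3 -> 2·ρ3
  [ 1  4  1  -5  -1/2 ]
  [ 0  0  1  -2     0 ]
  [ 0  0  0   0     1 ]
ρ1 -> ρ1 + 1/2·ρ3
  [ 1  4  1  -5  0 ]
  [ 0  0  1  -2  0 ]
  [ 0  0  0   0  1 ]
ρ1 -> ρ1 − ρ2
  [ 1  4  0  -3  0 ]
  [ 0  0  1  -2  0 ]
  [ 0  0  0   0  1 ]

-2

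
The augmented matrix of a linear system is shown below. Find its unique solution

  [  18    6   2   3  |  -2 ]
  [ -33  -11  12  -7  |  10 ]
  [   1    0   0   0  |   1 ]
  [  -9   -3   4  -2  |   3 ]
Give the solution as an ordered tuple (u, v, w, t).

(1, -4, 1/2, 1)

ρ1 → 1/18·ρ1
  [   1  1/3  1/9  1/6  |  -1/9 ]
  [ -33  -11   12   -7  |    10 ]
  [   1    0    0    0  |     1 ]
  [  -9   -3    4   -2  |     3 ]
ρ2 → ρ2 + 33·ρ1
  [  1  1/3   1/9   1/6  |  -1/9 ]
  [  0    0  47/3  -3/2  |  19/3 ]
  [  1    0     0     0  |     1 ]
  [ -9   -3     4    -2  |     3 ]
ρ3 → ρ3 − ρ1
  [  1   1/3   1/9   1/6  |  -1/9 ]
  [  0     0  47/3  -3/2  |  19/3 ]
  [  0  -1/3  -1/9  -1/6  |  10/9 ]
  [ -9    -3     4    -2  |     3 ]
ρ4 → ρ4 + 9·ρ1
  [ 1   1/3   1/9   1/6  |  -1/9 ]
  [ 0     0  47/3  -3/2  |  19/3 ]
  [ 0  -1/3  -1/9  -1/6  |  10/9 ]
  [ 0     0     5  -1/2  |     2 ]
ρ2 ↔ ρ3
  [ 1   1/3   1/9   1/6  |  -1/9 ]
  [ 0  -1/3  -1/9  -1/6  |  10/9 ]
  [ 0     0  47/3  -3/2  |  19/3 ]
  [ 0     0     5  -1/2  |     2 ]
ρ2 → -3·ρ2
  [ 1  1/3   1/9   1/6  |   -1/9 ]
  [ 0    1   1/3   1/2  |  -10/3 ]
  [ 0    0  47/3  -3/2  |   19/3 ]
  [ 0    0     5  -1/2  |      2 ]
ρ3 → 3/47·ρ3
  [ 1  1/3  1/9    1/6  |   -1/9 ]
  [ 0    1  1/3    1/2  |  -10/3 ]
  [ 0    0    1  -9/94  |  19/47 ]
  [ 0    0    5   -1/2  |      2 ]
ρ4 → ρ4 − 5·ρ3
  [ 1  1/3  1/9    1/6  |   -1/9 ]
  [ 0    1  1/3    1/2  |  -10/3 ]
  [ 0    0    1  -9/94  |  19/47 ]
  [ 0    0    0  -1/47  |  -1/47 ]
ρ4 → -47·ρ4
  [ 1  1/3  1/9    1/6  |   -1/9 ]
  [ 0    1  1/3    1/2  |  -10/3 ]
  [ 0    0    1  -9/94  |  19/47 ]
  [ 0    0    0      1  |      1 ]
ρ3 → ρ3 + 9/94·ρ4
  [ 1  1/3  1/9  1/6  |   -1/9 ]
  [ 0    1  1/3  1/2  |  -10/3 ]
  [ 0    0    1    0  |    1/2 ]
  [ 0    0    0    1  |      1 ]
ρ2 → ρ2 − 1/2·ρ4
  [ 1  1/3  1/9  1/6  |   -1/9 ]
  [ 0    1  1/3    0  |  -23/6 ]
  [ 0    0    1    0  |    1/2 ]
  [ 0    0    0    1  |      1 ]
ρ1 → ρ1 − 1/6·ρ4
  [ 1  1/3  1/9  0  |  -5/18 ]
  [ 0    1  1/3  0  |  -23/6 ]
  [ 0    0    1  0  |    1/2 ]
  [ 0    0    0  1  |      1 ]
ρ2 → ρ2 − 1/3·ρ3
  [ 1  1/3  1/9  0  |  -5/18 ]
  [ 0    1    0  0  |     -4 ]
  [ 0    0    1  0  |    1/2 ]
  [ 0    0    0  1  |      1 ]
ρ1 → ρ1 − 1/9·ρ3
  [ 1  1/3  0  0  |  -1/3 ]
  [ 0    1  0  0  |    -4 ]
  [ 0    0  1  0  |   1/2 ]
  [ 0    0  0  1  |     1 ]
ρ1 → ρ1 − 1/3·ρ2
  [ 1  0  0  0  |    1 ]
  [ 0  1  0  0  |   -4 ]
  [ 0  0  1  0  |  1/2 ]
  [ 0  0  0  1  |    1 ]
Reading off the last column: u = 1, v = -4, w = 1/2, t = 1.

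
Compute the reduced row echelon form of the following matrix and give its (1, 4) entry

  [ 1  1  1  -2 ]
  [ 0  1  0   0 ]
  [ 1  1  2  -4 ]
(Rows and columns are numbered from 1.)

0

Subtract R1 from R3.
  [ 1  1  1  -2 ]
  [ 0  1  0   0 ]
  [ 0  0  1  -2 ]
Subtract R3 from R1.
  [ 1  1  0   0 ]
  [ 0  1  0   0 ]
  [ 0  0  1  -2 ]
Subtract R2 from R1.
  [ 1  0  0   0 ]
  [ 0  1  0   0 ]
  [ 0  0  1  -2 ]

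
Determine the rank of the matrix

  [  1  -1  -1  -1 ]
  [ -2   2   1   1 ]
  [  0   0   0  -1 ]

R2 ← R2 + 2·R1
R2 ← -1·R2
R3 ← -1·R3
R2 ← R2 − R3
R1 ← R1 + R3
R1 ← R1 + R2
The reduced form has 3 nonzero rows.

rank = 3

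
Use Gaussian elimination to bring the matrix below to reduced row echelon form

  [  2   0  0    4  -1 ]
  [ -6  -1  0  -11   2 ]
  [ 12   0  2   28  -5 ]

Multiply ρ1 by 1/2.
  [  1   0  0    2  -1/2 ]
  [ -6  -1  0  -11     2 ]
  [ 12   0  2   28    -5 ]
Add 6 times ρ1 to ρ2.
  [  1   0  0   2  -1/2 ]
  [  0  -1  0   1    -1 ]
  [ 12   0  2  28    -5 ]
Subtract 12 times ρ1 from ρ3.
  [ 1   0  0  2  -1/2 ]
  [ 0  -1  0  1    -1 ]
  [ 0   0  2  4     1 ]
Multiply ρ2 by -1.
  [ 1  0  0   2  -1/2 ]
  [ 0  1  0  -1     1 ]
  [ 0  0  2   4     1 ]
Multiply ρ3 by 1/2.
  [ 1  0  0   2  -1/2 ]
  [ 0  1  0  -1     1 ]
  [ 0  0  1   2   1/2 ]

[[1, 0, 0, 2, -1/2], [0, 1, 0, -1, 1], [0, 0, 1, 2, 1/2]]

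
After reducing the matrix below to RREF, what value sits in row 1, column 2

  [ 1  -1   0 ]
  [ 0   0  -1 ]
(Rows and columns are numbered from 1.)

-1

r2 → -1·r2
  [ 1  -1  0 ]
  [ 0   0  1 ]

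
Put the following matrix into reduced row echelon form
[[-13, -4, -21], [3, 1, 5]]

Multiply R1 by -1/13.
Subtract 3 times R1 from R2.
Multiply R2 by 13.
Subtract 4/13 times R2 from R1.

[[1, 0, 1], [0, 1, 2]]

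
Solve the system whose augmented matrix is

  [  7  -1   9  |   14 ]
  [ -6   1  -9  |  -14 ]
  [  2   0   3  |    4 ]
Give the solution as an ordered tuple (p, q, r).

ρ1 := 1/7·ρ1
  [  1  -1/7  9/7  |    2 ]
  [ -6     1   -9  |  -14 ]
  [  2     0    3  |    4 ]
ρ2 := ρ2 + 6·ρ1
  [ 1  -1/7   9/7  |   2 ]
  [ 0   1/7  -9/7  |  -2 ]
  [ 2     0     3  |   4 ]
ρ3 := ρ3 − 2·ρ1
  [ 1  -1/7   9/7  |   2 ]
  [ 0   1/7  -9/7  |  -2 ]
  [ 0   2/7   3/7  |   0 ]
ρ2 := 7·ρ2
  [ 1  -1/7  9/7  |    2 ]
  [ 0     1   -9  |  -14 ]
  [ 0   2/7  3/7  |    0 ]
ρ3 := ρ3 − 2/7·ρ2
  [ 1  -1/7  9/7  |    2 ]
  [ 0     1   -9  |  -14 ]
  [ 0     0    3  |    4 ]
ρ3 := 1/3·ρ3
  [ 1  -1/7  9/7  |    2 ]
  [ 0     1   -9  |  -14 ]
  [ 0     0    1  |  4/3 ]
ρ2 := ρ2 + 9·ρ3
  [ 1  -1/7  9/7  |    2 ]
  [ 0     1    0  |   -2 ]
  [ 0     0    1  |  4/3 ]
ρ1 := ρ1 − 9/7·ρ3
  [ 1  -1/7  0  |  2/7 ]
  [ 0     1  0  |   -2 ]
  [ 0     0  1  |  4/3 ]
ρ1 := ρ1 + 1/7·ρ2
  [ 1  0  0  |    0 ]
  [ 0  1  0  |   -2 ]
  [ 0  0  1  |  4/3 ]
Reading off the last column: p = 0, q = -2, r = 4/3.

(0, -2, 4/3)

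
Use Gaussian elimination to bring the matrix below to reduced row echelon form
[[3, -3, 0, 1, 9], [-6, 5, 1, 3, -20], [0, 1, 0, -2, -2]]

Multiply r1 by 1/3.
  [  1  -1  0  1/3    3 ]
  [ -6   5  1    3  -20 ]
  [  0   1  0   -2   -2 ]
Add 6 times r1 to r2.
  [ 1  -1  0  1/3   3 ]
  [ 0  -1  1    5  -2 ]
  [ 0   1  0   -2  -2 ]
Multiply r2 by -1.
  [ 1  -1   0  1/3   3 ]
  [ 0   1  -1   -5   2 ]
  [ 0   1   0   -2  -2 ]
Subtract r2 from r3.
  [ 1  -1   0  1/3   3 ]
  [ 0   1  -1   -5   2 ]
  [ 0   0   1    3  -4 ]
Add r3 to r2.
  [ 1  -1  0  1/3   3 ]
  [ 0   1  0   -2  -2 ]
  [ 0   0  1    3  -4 ]
Add r2 to r1.
  [ 1  0  0  -5/3   1 ]
  [ 0  1  0    -2  -2 ]
  [ 0  0  1     3  -4 ]

[[1, 0, 0, -5/3, 1], [0, 1, 0, -2, -2], [0, 0, 1, 3, -4]]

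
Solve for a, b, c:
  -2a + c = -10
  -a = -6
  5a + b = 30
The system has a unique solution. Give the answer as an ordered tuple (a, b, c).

Form the augmented matrix and row-reduce:
  [ -2  0  1  |  -10 ]
  [ -1  0  0  |   -6 ]
  [  5  1  0  |   30 ]
Multiply r1 by -1/2.
  [  1  0  -1/2  |   5 ]
  [ -1  0     0  |  -6 ]
  [  5  1     0  |  30 ]
Add r1 to r2.
  [ 1  0  -1/2  |   5 ]
  [ 0  0  -1/2  |  -1 ]
  [ 5  1     0  |  30 ]
Subtract 5 times r1 from r3.
  [ 1  0  -1/2  |   5 ]
  [ 0  0  -1/2  |  -1 ]
  [ 0  1   5/2  |   5 ]
Swap r2 and r3.
  [ 1  0  -1/2  |   5 ]
  [ 0  1   5/2  |   5 ]
  [ 0  0  -1/2  |  -1 ]
Multiply r3 by -2.
  [ 1  0  -1/2  |  5 ]
  [ 0  1   5/2  |  5 ]
  [ 0  0     1  |  2 ]
Subtract 5/2 times r3 from r2.
  [ 1  0  -1/2  |  5 ]
  [ 0  1     0  |  0 ]
  [ 0  0     1  |  2 ]
Add 1/2 times r3 to r1.
  [ 1  0  0  |  6 ]
  [ 0  1  0  |  0 ]
  [ 0  0  1  |  2 ]
Reading off the last column: a = 6, b = 0, c = 2.

(6, 0, 2)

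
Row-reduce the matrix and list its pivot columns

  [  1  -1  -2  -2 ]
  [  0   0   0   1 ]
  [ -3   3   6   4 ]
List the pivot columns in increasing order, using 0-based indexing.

r3 := r3 + 3·r1
  [ 1  -1  -2  -2 ]
  [ 0   0   0   1 ]
  [ 0   0   0  -2 ]
r3 := r3 + 2·r2
  [ 1  -1  -2  -2 ]
  [ 0   0   0   1 ]
  [ 0   0   0   0 ]
r1 := r1 + 2·r2
  [ 1  -1  -2  0 ]
  [ 0   0   0  1 ]
  [ 0   0   0  0 ]
Pivot columns are the columns containing a leading 1.

0, 3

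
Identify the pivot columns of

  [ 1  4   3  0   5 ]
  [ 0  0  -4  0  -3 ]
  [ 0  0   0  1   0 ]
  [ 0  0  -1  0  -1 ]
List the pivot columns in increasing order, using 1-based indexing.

1, 3, 4, 5

r2 := -1/4·r2
  [ 1  4   3  0    5 ]
  [ 0  0   1  0  3/4 ]
  [ 0  0   0  1    0 ]
  [ 0  0  -1  0   -1 ]
r4 := r4 + r2
  [ 1  4  3  0     5 ]
  [ 0  0  1  0   3/4 ]
  [ 0  0  0  1     0 ]
  [ 0  0  0  0  -1/4 ]
r4 := -4·r4
  [ 1  4  3  0    5 ]
  [ 0  0  1  0  3/4 ]
  [ 0  0  0  1    0 ]
  [ 0  0  0  0    1 ]
r2 := r2 − 3/4·r4
  [ 1  4  3  0  5 ]
  [ 0  0  1  0  0 ]
  [ 0  0  0  1  0 ]
  [ 0  0  0  0  1 ]
r1 := r1 − 5·r4
  [ 1  4  3  0  0 ]
  [ 0  0  1  0  0 ]
  [ 0  0  0  1  0 ]
  [ 0  0  0  0  1 ]
r1 := r1 − 3·r2
  [ 1  4  0  0  0 ]
  [ 0  0  1  0  0 ]
  [ 0  0  0  1  0 ]
  [ 0  0  0  0  1 ]
Pivot columns are the columns containing a leading 1.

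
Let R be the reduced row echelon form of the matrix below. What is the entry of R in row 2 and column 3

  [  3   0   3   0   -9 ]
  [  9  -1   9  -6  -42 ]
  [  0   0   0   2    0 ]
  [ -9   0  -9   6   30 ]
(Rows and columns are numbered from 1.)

0

Multiply ρ1 by 1/3.
  [  1   0   1   0   -3 ]
  [  9  -1   9  -6  -42 ]
  [  0   0   0   2    0 ]
  [ -9   0  -9   6   30 ]
Subtract 9 times ρ1 from ρ2.
  [  1   0   1   0   -3 ]
  [  0  -1   0  -6  -15 ]
  [  0   0   0   2    0 ]
  [ -9   0  -9   6   30 ]
Add 9 times ρ1 to ρ4.
  [ 1   0  1   0   -3 ]
  [ 0  -1  0  -6  -15 ]
  [ 0   0  0   2    0 ]
  [ 0   0  0   6    3 ]
Multiply ρ2 by -1.
  [ 1  0  1  0  -3 ]
  [ 0  1  0  6  15 ]
  [ 0  0  0  2   0 ]
  [ 0  0  0  6   3 ]
Multiply ρ3 by 1/2.
  [ 1  0  1  0  -3 ]
  [ 0  1  0  6  15 ]
  [ 0  0  0  1   0 ]
  [ 0  0  0  6   3 ]
Subtract 6 times ρ3 from ρ4.
  [ 1  0  1  0  -3 ]
  [ 0  1  0  6  15 ]
  [ 0  0  0  1   0 ]
  [ 0  0  0  0   3 ]
Multiply ρ4 by 1/3.
  [ 1  0  1  0  -3 ]
  [ 0  1  0  6  15 ]
  [ 0  0  0  1   0 ]
  [ 0  0  0  0   1 ]
Subtract 15 times ρ4 from ρ2.
  [ 1  0  1  0  -3 ]
  [ 0  1  0  6   0 ]
  [ 0  0  0  1   0 ]
  [ 0  0  0  0   1 ]
Add 3 times ρ4 to ρ1.
  [ 1  0  1  0  0 ]
  [ 0  1  0  6  0 ]
  [ 0  0  0  1  0 ]
  [ 0  0  0  0  1 ]
Subtract 6 times ρ3 from ρ2.
  [ 1  0  1  0  0 ]
  [ 0  1  0  0  0 ]
  [ 0  0  0  1  0 ]
  [ 0  0  0  0  1 ]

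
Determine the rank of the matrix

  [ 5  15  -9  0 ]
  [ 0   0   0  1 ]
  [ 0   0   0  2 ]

rank = 2

R1 := 1/5·R1
  [ 1  3  -9/5  0 ]
  [ 0  0     0  1 ]
  [ 0  0     0  2 ]
R3 := R3 − 2·R2
  [ 1  3  -9/5  0 ]
  [ 0  0     0  1 ]
  [ 0  0     0  0 ]
The reduced form has 2 nonzero rows.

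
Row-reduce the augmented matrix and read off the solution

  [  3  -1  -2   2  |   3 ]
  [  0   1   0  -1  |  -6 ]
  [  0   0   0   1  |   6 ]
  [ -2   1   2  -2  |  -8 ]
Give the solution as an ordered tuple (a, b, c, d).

ρ1 → 1/3·ρ1
  [  1  -1/3  -2/3  2/3  |   1 ]
  [  0     1     0   -1  |  -6 ]
  [  0     0     0    1  |   6 ]
  [ -2     1     2   -2  |  -8 ]
ρ4 → ρ4 + 2·ρ1
  [ 1  -1/3  -2/3   2/3  |   1 ]
  [ 0     1     0    -1  |  -6 ]
  [ 0     0     0     1  |   6 ]
  [ 0   1/3   2/3  -2/3  |  -6 ]
ρ4 → ρ4 − 1/3·ρ2
  [ 1  -1/3  -2/3   2/3  |   1 ]
  [ 0     1     0    -1  |  -6 ]
  [ 0     0     0     1  |   6 ]
  [ 0     0   2/3  -1/3  |  -4 ]
ρ3 ↔ ρ4
  [ 1  -1/3  -2/3   2/3  |   1 ]
  [ 0     1     0    -1  |  -6 ]
  [ 0     0   2/3  -1/3  |  -4 ]
  [ 0     0     0     1  |   6 ]
ρ3 → 3/2·ρ3
  [ 1  -1/3  -2/3   2/3  |   1 ]
  [ 0     1     0    -1  |  -6 ]
  [ 0     0     1  -1/2  |  -6 ]
  [ 0     0     0     1  |   6 ]
ρ3 → ρ3 + 1/2·ρ4
  [ 1  -1/3  -2/3  2/3  |   1 ]
  [ 0     1     0   -1  |  -6 ]
  [ 0     0     1    0  |  -3 ]
  [ 0     0     0    1  |   6 ]
ρ2 → ρ2 + ρ4
  [ 1  -1/3  -2/3  2/3  |   1 ]
  [ 0     1     0    0  |   0 ]
  [ 0     0     1    0  |  -3 ]
  [ 0     0     0    1  |   6 ]
ρ1 → ρ1 − 2/3·ρ4
  [ 1  -1/3  -2/3  0  |  -3 ]
  [ 0     1     0  0  |   0 ]
  [ 0     0     1  0  |  -3 ]
  [ 0     0     0  1  |   6 ]
ρ1 → ρ1 + 2/3·ρ3
  [ 1  -1/3  0  0  |  -5 ]
  [ 0     1  0  0  |   0 ]
  [ 0     0  1  0  |  -3 ]
  [ 0     0  0  1  |   6 ]
ρ1 → ρ1 + 1/3·ρ2
  [ 1  0  0  0  |  -5 ]
  [ 0  1  0  0  |   0 ]
  [ 0  0  1  0  |  -3 ]
  [ 0  0  0  1  |   6 ]
Reading off the last column: a = -5, b = 0, c = -3, d = 6.

(-5, 0, -3, 6)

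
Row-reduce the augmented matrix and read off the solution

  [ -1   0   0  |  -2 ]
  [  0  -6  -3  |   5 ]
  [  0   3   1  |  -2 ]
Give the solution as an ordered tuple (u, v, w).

R1 := -1·R1
  [ 1   0   0  |   2 ]
  [ 0  -6  -3  |   5 ]
  [ 0   3   1  |  -2 ]
R2 := -1/6·R2
  [ 1  0    0  |     2 ]
  [ 0  1  1/2  |  -5/6 ]
  [ 0  3    1  |    -2 ]
R3 := R3 − 3·R2
  [ 1  0     0  |     2 ]
  [ 0  1   1/2  |  -5/6 ]
  [ 0  0  -1/2  |   1/2 ]
R3 := -2·R3
  [ 1  0    0  |     2 ]
  [ 0  1  1/2  |  -5/6 ]
  [ 0  0    1  |    -1 ]
R2 := R2 − 1/2·R3
  [ 1  0  0  |     2 ]
  [ 0  1  0  |  -1/3 ]
  [ 0  0  1  |    -1 ]
Reading off the last column: u = 2, v = -1/3, w = -1.

(2, -1/3, -1)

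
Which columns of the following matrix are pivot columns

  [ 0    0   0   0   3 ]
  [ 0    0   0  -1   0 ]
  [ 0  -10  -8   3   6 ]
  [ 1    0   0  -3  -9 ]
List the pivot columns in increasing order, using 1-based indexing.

1, 2, 4, 5

r1 ↔ r4
  [ 1    0   0  -3  -9 ]
  [ 0    0   0  -1   0 ]
  [ 0  -10  -8   3   6 ]
  [ 0    0   0   0   3 ]
r2 ↔ r3
  [ 1    0   0  -3  -9 ]
  [ 0  -10  -8   3   6 ]
  [ 0    0   0  -1   0 ]
  [ 0    0   0   0   3 ]
r2 -> -1/10·r2
  [ 1  0    0     -3    -9 ]
  [ 0  1  4/5  -3/10  -3/5 ]
  [ 0  0    0     -1     0 ]
  [ 0  0    0      0     3 ]
r3 -> -1·r3
  [ 1  0    0     -3    -9 ]
  [ 0  1  4/5  -3/10  -3/5 ]
  [ 0  0    0      1     0 ]
  [ 0  0    0      0     3 ]
r4 -> 1/3·r4
  [ 1  0    0     -3    -9 ]
  [ 0  1  4/5  -3/10  -3/5 ]
  [ 0  0    0      1     0 ]
  [ 0  0    0      0     1 ]
r2 -> r2 + 3/5·r4
  [ 1  0    0     -3  -9 ]
  [ 0  1  4/5  -3/10   0 ]
  [ 0  0    0      1   0 ]
  [ 0  0    0      0   1 ]
r1 -> r1 + 9·r4
  [ 1  0    0     -3  0 ]
  [ 0  1  4/5  -3/10  0 ]
  [ 0  0    0      1  0 ]
  [ 0  0    0      0  1 ]
r2 -> r2 + 3/10·r3
  [ 1  0    0  -3  0 ]
  [ 0  1  4/5   0  0 ]
  [ 0  0    0   1  0 ]
  [ 0  0    0   0  1 ]
r1 -> r1 + 3·r3
  [ 1  0    0  0  0 ]
  [ 0  1  4/5  0  0 ]
  [ 0  0    0  1  0 ]
  [ 0  0    0  0  1 ]
Pivot columns are the columns containing a leading 1.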